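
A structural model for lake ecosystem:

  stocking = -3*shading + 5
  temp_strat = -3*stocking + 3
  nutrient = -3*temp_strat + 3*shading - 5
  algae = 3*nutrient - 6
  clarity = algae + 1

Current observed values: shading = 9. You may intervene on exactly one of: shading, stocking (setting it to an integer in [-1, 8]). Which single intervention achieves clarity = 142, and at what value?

Intervening on shading: clarity = -72*shading + 88. Reaching 142 requires shading = -3/4, not an integer.
Intervening on stocking: with other inputs at their observed values, clarity = 27*stocking + 34. Solving for 142 gives stocking = 4, within [-1, 8].

set stocking = 4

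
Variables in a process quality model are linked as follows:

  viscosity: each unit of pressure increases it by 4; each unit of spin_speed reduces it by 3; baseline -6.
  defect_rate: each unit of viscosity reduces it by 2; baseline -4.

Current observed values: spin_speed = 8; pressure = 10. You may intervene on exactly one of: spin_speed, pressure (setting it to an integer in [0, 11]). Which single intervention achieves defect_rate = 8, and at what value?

set pressure = 6

Intervening on spin_speed: defect_rate = 6*spin_speed - 72. Reaching 8 requires spin_speed = 40/3, not an integer.
Intervening on pressure: with other inputs at their observed values, defect_rate = -8*pressure + 56. Solving for 8 gives pressure = 6, within [0, 11].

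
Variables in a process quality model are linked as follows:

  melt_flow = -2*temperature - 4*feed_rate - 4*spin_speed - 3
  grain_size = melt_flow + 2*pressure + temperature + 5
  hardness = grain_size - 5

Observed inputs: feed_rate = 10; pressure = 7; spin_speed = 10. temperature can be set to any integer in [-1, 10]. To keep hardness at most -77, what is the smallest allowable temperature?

temperature = 8

Substituting into the melt_flow equation gives melt_flow = -2*temperature - 83.
This gives grain_size = -temperature - 64.
Substituting into the hardness equation gives hardness = -temperature - 69.
Require -temperature - 69 ≤ -77, so temperature ≥ 8.
The smallest integer in [-1, 10] satisfying this is 8.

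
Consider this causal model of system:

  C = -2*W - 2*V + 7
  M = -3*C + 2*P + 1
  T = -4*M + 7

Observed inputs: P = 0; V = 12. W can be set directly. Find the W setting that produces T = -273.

W = 3

Substituting into the C equation gives C = -2*W - 17.
M becomes 6*W + 52.
Substituting into the T equation gives T = -24*W - 201.
Solve -24*W - 201 = -273: W = (-273 + 201) / -24 = 3.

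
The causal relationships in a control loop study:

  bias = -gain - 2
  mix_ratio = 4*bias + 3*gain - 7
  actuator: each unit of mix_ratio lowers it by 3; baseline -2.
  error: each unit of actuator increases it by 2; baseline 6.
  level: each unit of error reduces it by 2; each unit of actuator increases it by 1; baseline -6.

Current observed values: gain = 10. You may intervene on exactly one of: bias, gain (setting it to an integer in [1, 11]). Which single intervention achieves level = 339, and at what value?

Intervening on bias: with other inputs at their observed values, level = 36*bias + 195. Solving for 339 gives bias = 4, within [1, 11].
Intervening on gain: level = -9*gain - 147. Reaching 339 requires gain = -54, outside [1, 11].

set bias = 4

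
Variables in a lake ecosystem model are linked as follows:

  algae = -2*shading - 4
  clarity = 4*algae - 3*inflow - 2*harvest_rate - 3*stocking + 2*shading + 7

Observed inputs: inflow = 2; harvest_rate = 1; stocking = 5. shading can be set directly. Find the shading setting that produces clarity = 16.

shading = -8

Substituting into the clarity equation gives clarity = -6*shading - 32.
Solve -6*shading - 32 = 16: shading = (16 + 32) / -6 = -8.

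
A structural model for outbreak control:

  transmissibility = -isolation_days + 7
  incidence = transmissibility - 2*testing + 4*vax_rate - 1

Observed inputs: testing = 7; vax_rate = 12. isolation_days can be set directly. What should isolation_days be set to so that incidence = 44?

isolation_days = -4

Substituting into the incidence equation gives incidence = -isolation_days + 40.
Solve -isolation_days + 40 = 44: isolation_days = (44 - 40) / -1 = -4.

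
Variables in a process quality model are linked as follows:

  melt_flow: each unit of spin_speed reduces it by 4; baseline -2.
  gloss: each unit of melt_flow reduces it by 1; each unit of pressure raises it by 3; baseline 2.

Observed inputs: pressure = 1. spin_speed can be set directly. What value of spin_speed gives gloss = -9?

spin_speed = -4

Substituting into the gloss equation gives gloss = 4*spin_speed + 7.
Solve 4*spin_speed + 7 = -9: spin_speed = (-9 - 7) / 4 = -4.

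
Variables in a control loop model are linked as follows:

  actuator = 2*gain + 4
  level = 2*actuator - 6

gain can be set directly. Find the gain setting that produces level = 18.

gain = 4

Substituting into the level equation gives level = 4*gain + 2.
Solve 4*gain + 2 = 18: gain = (18 - 2) / 4 = 4.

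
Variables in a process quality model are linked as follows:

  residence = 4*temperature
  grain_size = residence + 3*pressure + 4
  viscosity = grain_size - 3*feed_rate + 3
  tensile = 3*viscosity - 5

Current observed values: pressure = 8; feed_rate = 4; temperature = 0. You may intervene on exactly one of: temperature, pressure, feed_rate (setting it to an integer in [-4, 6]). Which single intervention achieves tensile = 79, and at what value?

Intervening on temperature: tensile = 12*temperature + 52. Reaching 79 requires temperature = 9/4, not an integer.
Intervening on pressure: tensile = 9*pressure - 20. Reaching 79 requires pressure = 11, outside [-4, 6].
Intervening on feed_rate: with other inputs at their observed values, tensile = -9*feed_rate + 88. Solving for 79 gives feed_rate = 1, within [-4, 6].

set feed_rate = 1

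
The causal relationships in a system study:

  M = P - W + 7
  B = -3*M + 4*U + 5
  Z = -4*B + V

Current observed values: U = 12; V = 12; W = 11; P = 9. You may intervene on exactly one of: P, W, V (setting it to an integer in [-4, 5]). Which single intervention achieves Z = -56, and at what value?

set W = 4

Intervening on P: Z = 12*P - 248. Reaching -56 requires P = 16, outside [-4, 5].
Intervening on W: with other inputs at their observed values, Z = -12*W - 8. Solving for -56 gives W = 4, within [-4, 5].
Intervening on V: Z = V - 152. Reaching -56 requires V = 96, outside [-4, 5].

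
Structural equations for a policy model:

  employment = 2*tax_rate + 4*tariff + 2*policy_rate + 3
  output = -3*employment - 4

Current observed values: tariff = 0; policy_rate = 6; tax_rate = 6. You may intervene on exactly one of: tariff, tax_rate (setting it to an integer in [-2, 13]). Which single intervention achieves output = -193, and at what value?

set tariff = 9

Intervening on tariff: with other inputs at their observed values, output = -12*tariff - 85. Solving for -193 gives tariff = 9, within [-2, 13].
Intervening on tax_rate: output = -6*tax_rate - 49. Reaching -193 requires tax_rate = 24, outside [-2, 13].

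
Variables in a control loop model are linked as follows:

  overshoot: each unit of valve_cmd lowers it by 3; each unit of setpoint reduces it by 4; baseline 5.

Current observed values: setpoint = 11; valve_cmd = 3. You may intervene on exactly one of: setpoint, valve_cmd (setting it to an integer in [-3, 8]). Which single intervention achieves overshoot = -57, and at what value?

Intervening on setpoint: overshoot = -4*setpoint - 4. Reaching -57 requires setpoint = 53/4, not an integer.
Intervening on valve_cmd: with other inputs at their observed values, overshoot = -3*valve_cmd - 39. Solving for -57 gives valve_cmd = 6, within [-3, 8].

set valve_cmd = 6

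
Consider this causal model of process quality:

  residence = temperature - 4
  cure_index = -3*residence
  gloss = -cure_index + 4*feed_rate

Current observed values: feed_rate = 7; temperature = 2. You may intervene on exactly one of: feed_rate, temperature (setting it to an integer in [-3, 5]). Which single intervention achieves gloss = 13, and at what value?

Intervening on feed_rate: gloss = 4*feed_rate - 6. Reaching 13 requires feed_rate = 19/4, not an integer.
Intervening on temperature: with other inputs at their observed values, gloss = 3*temperature + 16. Solving for 13 gives temperature = -1, within [-3, 5].

set temperature = -1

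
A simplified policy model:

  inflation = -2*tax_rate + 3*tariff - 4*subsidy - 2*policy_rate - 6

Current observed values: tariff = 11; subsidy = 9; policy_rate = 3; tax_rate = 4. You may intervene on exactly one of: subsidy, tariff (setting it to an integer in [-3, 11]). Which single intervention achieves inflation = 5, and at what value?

Intervening on subsidy: with other inputs at their observed values, inflation = -4*subsidy + 13. Solving for 5 gives subsidy = 2, within [-3, 11].
Intervening on tariff: inflation = 3*tariff - 56. Reaching 5 requires tariff = 61/3, not an integer.

set subsidy = 2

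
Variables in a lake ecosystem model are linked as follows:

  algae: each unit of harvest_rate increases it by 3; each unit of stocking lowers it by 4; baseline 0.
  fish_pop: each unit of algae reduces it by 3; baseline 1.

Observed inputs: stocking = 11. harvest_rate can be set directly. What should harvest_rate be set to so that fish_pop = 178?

Substituting into the algae equation gives algae = 3*harvest_rate - 44.
Substituting into the fish_pop equation gives fish_pop = -9*harvest_rate + 133.
Solve -9*harvest_rate + 133 = 178: harvest_rate = (178 - 133) / -9 = -5.

harvest_rate = -5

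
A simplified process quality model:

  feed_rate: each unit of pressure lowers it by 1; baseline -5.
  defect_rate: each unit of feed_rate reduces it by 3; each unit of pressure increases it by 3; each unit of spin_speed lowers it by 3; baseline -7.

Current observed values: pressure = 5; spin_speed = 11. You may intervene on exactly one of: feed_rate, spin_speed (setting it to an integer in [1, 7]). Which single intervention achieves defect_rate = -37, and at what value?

Intervening on feed_rate: with other inputs at their observed values, defect_rate = -3*feed_rate - 25. Solving for -37 gives feed_rate = 4, within [1, 7].
Intervening on spin_speed: defect_rate = -3*spin_speed + 38. Reaching -37 requires spin_speed = 25, outside [1, 7].

set feed_rate = 4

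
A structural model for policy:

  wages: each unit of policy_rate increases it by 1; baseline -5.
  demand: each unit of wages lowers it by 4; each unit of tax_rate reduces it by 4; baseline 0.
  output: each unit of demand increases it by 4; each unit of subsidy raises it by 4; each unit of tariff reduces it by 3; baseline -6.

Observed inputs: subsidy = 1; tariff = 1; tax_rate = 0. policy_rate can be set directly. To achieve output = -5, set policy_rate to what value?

Substituting into the demand equation gives demand = -4*policy_rate + 20.
Substituting into the output equation gives output = -16*policy_rate + 75.
Solve -16*policy_rate + 75 = -5: policy_rate = (-5 - 75) / -16 = 5.

policy_rate = 5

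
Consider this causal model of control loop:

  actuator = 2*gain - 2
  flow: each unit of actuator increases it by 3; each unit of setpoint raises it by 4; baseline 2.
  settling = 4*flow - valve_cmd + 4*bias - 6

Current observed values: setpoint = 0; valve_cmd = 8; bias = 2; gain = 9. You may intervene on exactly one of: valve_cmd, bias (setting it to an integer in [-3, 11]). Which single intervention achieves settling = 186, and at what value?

Intervening on valve_cmd: settling = -valve_cmd + 202. Reaching 186 requires valve_cmd = 16, outside [-3, 11].
Intervening on bias: with other inputs at their observed values, settling = 4*bias + 186. Solving for 186 gives bias = 0, within [-3, 11].

set bias = 0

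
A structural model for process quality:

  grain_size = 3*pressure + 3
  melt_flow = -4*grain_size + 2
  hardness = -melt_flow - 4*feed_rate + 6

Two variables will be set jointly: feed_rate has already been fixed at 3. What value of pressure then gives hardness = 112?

With feed_rate held at 3:
Substituting into the melt_flow equation gives melt_flow = -12*pressure - 10.
Substituting into the hardness equation gives hardness = 12*pressure + 4.
Solve 12*pressure + 4 = 112: pressure = (112 - 4) / 12 = 9.

pressure = 9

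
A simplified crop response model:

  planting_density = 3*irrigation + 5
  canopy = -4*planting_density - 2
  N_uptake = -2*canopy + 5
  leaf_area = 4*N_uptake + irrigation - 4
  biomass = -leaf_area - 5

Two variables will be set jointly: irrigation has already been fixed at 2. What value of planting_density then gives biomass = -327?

planting_density = 9

With irrigation held at 2:
Intervening on planting_density fixes its value directly, overriding its dependence on irrigation.
Substituting into the N_uptake equation gives N_uptake = 8*planting_density + 9.
Substituting into the leaf_area equation gives leaf_area = 32*planting_density + 34.
Substituting into the biomass equation gives biomass = -32*planting_density - 39.
Solve -32*planting_density - 39 = -327: planting_density = (-327 + 39) / -32 = 9.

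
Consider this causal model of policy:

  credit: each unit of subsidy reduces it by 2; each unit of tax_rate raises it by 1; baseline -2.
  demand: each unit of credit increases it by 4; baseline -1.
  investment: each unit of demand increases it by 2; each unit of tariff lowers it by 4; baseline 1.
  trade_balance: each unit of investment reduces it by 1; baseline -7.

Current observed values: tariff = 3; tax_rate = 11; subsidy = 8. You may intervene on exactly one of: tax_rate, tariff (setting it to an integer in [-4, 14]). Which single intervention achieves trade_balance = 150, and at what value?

Intervening on tax_rate: with other inputs at their observed values, trade_balance = -8*tax_rate + 150. Solving for 150 gives tax_rate = 0, within [-4, 14].
Intervening on tariff: trade_balance = 4*tariff + 50. Reaching 150 requires tariff = 25, outside [-4, 14].

set tax_rate = 0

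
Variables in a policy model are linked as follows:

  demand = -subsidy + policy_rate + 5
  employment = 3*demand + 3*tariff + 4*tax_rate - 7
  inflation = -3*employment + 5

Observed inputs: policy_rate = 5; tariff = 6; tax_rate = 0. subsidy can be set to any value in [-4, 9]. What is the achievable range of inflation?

-154 to -37

Substituting into the demand equation gives demand = -subsidy + 10.
So employment = -3*subsidy + 41.
So inflation = 9*subsidy - 118.
Linear in subsidy, so extremes are at the endpoints: subsidy = -4 gives inflation = -154; subsidy = 9 gives inflation = -37.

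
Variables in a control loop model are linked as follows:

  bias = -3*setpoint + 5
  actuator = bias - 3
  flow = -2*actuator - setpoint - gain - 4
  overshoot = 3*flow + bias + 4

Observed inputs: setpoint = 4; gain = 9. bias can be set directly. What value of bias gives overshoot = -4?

bias = -5

Intervening on bias fixes its value directly, overriding its dependence on setpoint.
Substituting into the flow equation gives flow = -2*bias - 11.
Substituting into the overshoot equation gives overshoot = -5*bias - 29.
Solve -5*bias - 29 = -4: bias = (-4 + 29) / -5 = -5.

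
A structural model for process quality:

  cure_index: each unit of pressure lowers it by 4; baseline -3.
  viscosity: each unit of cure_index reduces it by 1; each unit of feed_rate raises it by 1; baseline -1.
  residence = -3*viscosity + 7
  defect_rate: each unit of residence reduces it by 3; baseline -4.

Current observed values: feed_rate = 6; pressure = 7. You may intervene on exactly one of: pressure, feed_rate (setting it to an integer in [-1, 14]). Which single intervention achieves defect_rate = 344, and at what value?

set feed_rate = 11

Intervening on pressure: defect_rate = 36*pressure + 47. Reaching 344 requires pressure = 33/4, not an integer.
Intervening on feed_rate: with other inputs at their observed values, defect_rate = 9*feed_rate + 245. Solving for 344 gives feed_rate = 11, within [-1, 14].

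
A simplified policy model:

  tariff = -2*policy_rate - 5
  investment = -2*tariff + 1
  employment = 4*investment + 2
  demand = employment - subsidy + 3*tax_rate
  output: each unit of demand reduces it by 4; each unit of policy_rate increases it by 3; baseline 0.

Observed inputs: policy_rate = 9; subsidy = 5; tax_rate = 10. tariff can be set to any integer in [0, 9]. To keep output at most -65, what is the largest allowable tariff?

tariff = 1

Intervening on tariff fixes its value directly, overriding its dependence on policy_rate.
Substituting into the employment equation gives employment = -8*tariff + 6.
So demand = -8*tariff + 31.
Substituting into the output equation gives output = 32*tariff - 97.
Require 32*tariff - 97 ≤ -65, so tariff ≤ 1.
The largest integer in [0, 9] satisfying this is 1.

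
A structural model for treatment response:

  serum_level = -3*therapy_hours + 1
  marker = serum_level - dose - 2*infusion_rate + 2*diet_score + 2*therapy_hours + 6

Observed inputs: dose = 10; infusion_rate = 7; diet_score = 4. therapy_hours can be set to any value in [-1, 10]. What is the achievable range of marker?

Substituting into the marker equation gives marker = -therapy_hours - 9.
Linear in therapy_hours, so extremes are at the endpoints: therapy_hours = -1 gives marker = -8; therapy_hours = 10 gives marker = -19.

-19 to -8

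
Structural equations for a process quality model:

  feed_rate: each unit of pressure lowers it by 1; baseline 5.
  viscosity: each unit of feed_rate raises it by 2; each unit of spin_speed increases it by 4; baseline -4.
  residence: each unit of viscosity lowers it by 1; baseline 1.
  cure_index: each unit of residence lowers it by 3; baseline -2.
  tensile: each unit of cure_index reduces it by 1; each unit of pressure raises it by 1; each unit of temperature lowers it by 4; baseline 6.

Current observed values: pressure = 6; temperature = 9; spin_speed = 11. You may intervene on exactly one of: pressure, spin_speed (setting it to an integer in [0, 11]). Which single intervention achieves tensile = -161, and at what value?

set pressure = 2

Intervening on pressure: with other inputs at their observed values, tensile = 7*pressure - 175. Solving for -161 gives pressure = 2, within [0, 11].
Intervening on spin_speed: tensile = -12*spin_speed - 1. Reaching -161 requires spin_speed = 40/3, not an integer.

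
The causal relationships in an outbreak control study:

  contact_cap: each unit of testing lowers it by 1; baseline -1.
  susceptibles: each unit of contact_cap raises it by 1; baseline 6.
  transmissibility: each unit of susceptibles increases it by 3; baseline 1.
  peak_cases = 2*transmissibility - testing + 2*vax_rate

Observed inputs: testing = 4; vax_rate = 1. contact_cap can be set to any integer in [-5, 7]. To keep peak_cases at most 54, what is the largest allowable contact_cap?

contact_cap = 3

Intervening on contact_cap fixes its value directly, overriding its dependence on testing.
Substituting into the transmissibility equation gives transmissibility = 3*contact_cap + 19.
This gives peak_cases = 6*contact_cap + 36.
Require 6*contact_cap + 36 ≤ 54, so contact_cap ≤ 3.
The largest integer in [-5, 7] satisfying this is 3.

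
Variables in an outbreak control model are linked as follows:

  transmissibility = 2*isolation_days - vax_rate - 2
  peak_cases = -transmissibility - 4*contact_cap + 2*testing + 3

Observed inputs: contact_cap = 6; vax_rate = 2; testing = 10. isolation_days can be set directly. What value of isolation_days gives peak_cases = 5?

isolation_days = -1

Substituting into the transmissibility equation gives transmissibility = 2*isolation_days - 4.
So peak_cases = -2*isolation_days + 3.
Solve -2*isolation_days + 3 = 5: isolation_days = (5 - 3) / -2 = -1.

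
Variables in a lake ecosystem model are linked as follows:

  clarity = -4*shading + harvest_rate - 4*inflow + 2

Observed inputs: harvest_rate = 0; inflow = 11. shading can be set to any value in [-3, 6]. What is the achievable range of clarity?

-66 to -30

Substituting into the clarity equation gives clarity = -4*shading - 42.
Linear in shading, so extremes are at the endpoints: shading = -3 gives clarity = -30; shading = 6 gives clarity = -66.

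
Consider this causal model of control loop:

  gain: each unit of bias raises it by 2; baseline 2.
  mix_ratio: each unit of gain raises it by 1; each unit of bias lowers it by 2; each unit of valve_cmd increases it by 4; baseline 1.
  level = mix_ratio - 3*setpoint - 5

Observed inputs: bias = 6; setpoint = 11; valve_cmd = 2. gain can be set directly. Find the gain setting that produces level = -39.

gain = 2

Intervening on gain fixes its value directly, overriding its dependence on bias.
Substituting into the mix_ratio equation gives mix_ratio = gain - 3.
level becomes gain - 41.
Solve gain - 41 = -39: gain = (-39 + 41) / 1 = 2.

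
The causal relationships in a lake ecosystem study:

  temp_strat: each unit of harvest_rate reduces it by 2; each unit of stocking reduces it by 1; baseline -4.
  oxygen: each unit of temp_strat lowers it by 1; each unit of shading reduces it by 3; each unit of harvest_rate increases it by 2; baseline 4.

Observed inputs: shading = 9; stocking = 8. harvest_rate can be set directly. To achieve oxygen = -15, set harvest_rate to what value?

Substituting into the temp_strat equation gives temp_strat = -2*harvest_rate - 12.
Substituting into the oxygen equation gives oxygen = 4*harvest_rate - 11.
Solve 4*harvest_rate - 11 = -15: harvest_rate = (-15 + 11) / 4 = -1.

harvest_rate = -1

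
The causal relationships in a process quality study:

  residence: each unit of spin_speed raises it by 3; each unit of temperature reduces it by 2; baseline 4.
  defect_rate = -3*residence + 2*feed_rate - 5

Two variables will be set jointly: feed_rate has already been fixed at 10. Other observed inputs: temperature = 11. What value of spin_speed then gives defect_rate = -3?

With feed_rate held at 10:
Substituting into the residence equation gives residence = 3*spin_speed - 18.
This gives defect_rate = -9*spin_speed + 69.
Solve -9*spin_speed + 69 = -3: spin_speed = (-3 - 69) / -9 = 8.

spin_speed = 8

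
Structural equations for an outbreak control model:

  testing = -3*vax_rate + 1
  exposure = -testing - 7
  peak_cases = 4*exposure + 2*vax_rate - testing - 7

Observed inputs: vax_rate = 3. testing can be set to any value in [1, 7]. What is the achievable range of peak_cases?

Intervening on testing fixes its value directly, overriding its dependence on vax_rate.
Substituting into the peak_cases equation gives peak_cases = -5*testing - 29.
Linear in testing, so extremes are at the endpoints: testing = 1 gives peak_cases = -34; testing = 7 gives peak_cases = -64.

-64 to -34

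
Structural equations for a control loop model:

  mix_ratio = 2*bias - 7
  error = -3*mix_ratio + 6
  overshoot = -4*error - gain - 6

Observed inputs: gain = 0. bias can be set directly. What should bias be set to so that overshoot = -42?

bias = 3

Substituting into the error equation gives error = -6*bias + 27.
Substituting into the overshoot equation gives overshoot = 24*bias - 114.
Solve 24*bias - 114 = -42: bias = (-42 + 114) / 24 = 3.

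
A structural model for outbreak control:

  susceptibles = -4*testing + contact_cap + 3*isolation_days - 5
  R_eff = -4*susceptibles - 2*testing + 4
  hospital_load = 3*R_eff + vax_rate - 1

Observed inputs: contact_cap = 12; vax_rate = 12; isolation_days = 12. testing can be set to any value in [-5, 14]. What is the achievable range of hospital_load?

-703 to 95

Substituting into the susceptibles equation gives susceptibles = -4*testing + 43.
Substituting into the R_eff equation gives R_eff = 14*testing - 168.
Substituting into the hospital_load equation gives hospital_load = 42*testing - 493.
Linear in testing, so extremes are at the endpoints: testing = -5 gives hospital_load = -703; testing = 14 gives hospital_load = 95.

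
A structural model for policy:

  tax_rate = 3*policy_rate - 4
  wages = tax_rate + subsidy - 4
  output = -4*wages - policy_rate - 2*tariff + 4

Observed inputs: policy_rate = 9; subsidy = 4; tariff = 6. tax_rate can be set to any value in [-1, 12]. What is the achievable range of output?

Intervening on tax_rate fixes its value directly, overriding its dependence on policy_rate.
Substituting into the wages equation gives wages = tax_rate.
Substituting into the output equation gives output = -4*tax_rate - 17.
Linear in tax_rate, so extremes are at the endpoints: tax_rate = -1 gives output = -13; tax_rate = 12 gives output = -65.

-65 to -13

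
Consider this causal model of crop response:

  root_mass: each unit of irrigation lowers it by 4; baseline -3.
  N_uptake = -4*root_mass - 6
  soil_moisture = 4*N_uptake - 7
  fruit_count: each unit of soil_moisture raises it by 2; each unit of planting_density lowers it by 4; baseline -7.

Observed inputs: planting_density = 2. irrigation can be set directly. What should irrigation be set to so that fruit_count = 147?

irrigation = 1

Substituting into the N_uptake equation gives N_uptake = 16*irrigation + 6.
So soil_moisture = 64*irrigation + 17.
Substituting into the fruit_count equation gives fruit_count = 128*irrigation + 19.
Solve 128*irrigation + 19 = 147: irrigation = (147 - 19) / 128 = 1.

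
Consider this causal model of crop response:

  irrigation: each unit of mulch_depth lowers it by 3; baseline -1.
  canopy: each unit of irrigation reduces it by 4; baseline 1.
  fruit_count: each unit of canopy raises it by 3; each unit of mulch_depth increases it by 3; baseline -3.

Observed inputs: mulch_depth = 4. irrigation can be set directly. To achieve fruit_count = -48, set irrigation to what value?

irrigation = 5

Intervening on irrigation fixes its value directly, overriding its dependence on mulch_depth.
Substituting into the fruit_count equation gives fruit_count = -12*irrigation + 12.
Solve -12*irrigation + 12 = -48: irrigation = (-48 - 12) / -12 = 5.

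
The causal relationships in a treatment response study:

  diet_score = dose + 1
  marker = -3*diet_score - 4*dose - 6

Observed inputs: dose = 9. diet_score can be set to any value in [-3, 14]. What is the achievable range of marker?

Intervening on diet_score fixes its value directly, overriding its dependence on dose.
Substituting into the marker equation gives marker = -3*diet_score - 42.
Linear in diet_score, so extremes are at the endpoints: diet_score = -3 gives marker = -33; diet_score = 14 gives marker = -84.

-84 to -33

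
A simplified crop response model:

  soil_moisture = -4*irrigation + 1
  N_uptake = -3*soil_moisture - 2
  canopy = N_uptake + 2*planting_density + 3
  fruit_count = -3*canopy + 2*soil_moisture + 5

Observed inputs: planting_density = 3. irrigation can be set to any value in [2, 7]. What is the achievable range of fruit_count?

Substituting into the N_uptake equation gives N_uptake = 12*irrigation - 5.
Substituting into the canopy equation gives canopy = 12*irrigation + 4.
Substituting into the fruit_count equation gives fruit_count = -44*irrigation - 5.
Linear in irrigation, so extremes are at the endpoints: irrigation = 2 gives fruit_count = -93; irrigation = 7 gives fruit_count = -313.

-313 to -93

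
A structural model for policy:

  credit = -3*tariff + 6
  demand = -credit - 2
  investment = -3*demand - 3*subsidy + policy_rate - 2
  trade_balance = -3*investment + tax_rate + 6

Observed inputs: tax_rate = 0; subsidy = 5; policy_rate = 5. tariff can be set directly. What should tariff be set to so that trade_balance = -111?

Substituting into the demand equation gives demand = 3*tariff - 8.
Substituting into the investment equation gives investment = -9*tariff + 12.
trade_balance becomes 27*tariff - 30.
Solve 27*tariff - 30 = -111: tariff = (-111 + 30) / 27 = -3.

tariff = -3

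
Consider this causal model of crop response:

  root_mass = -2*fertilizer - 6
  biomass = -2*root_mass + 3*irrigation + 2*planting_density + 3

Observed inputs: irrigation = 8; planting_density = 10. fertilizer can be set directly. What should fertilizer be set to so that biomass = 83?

Substituting into the biomass equation gives biomass = 4*fertilizer + 59.
Solve 4*fertilizer + 59 = 83: fertilizer = (83 - 59) / 4 = 6.

fertilizer = 6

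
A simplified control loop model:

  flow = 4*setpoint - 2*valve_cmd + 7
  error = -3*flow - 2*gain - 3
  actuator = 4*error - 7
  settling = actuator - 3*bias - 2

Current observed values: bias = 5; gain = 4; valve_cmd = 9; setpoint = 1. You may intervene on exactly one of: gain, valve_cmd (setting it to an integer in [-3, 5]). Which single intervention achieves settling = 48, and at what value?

set gain = 0

Intervening on gain: with other inputs at their observed values, settling = -8*gain + 48. Solving for 48 gives gain = 0, within [-3, 5].
Intervening on valve_cmd: settling = 24*valve_cmd - 200. Reaching 48 requires valve_cmd = 31/3, not an integer.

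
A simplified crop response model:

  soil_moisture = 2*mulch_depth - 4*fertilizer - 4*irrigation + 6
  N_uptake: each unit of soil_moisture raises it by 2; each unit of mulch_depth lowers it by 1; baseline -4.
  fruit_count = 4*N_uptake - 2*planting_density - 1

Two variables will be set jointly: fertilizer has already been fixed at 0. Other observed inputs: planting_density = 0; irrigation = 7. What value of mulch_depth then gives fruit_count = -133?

With fertilizer held at 0:
Substituting into the soil_moisture equation gives soil_moisture = 2*mulch_depth - 22.
Substituting into the N_uptake equation gives N_uptake = 3*mulch_depth - 48.
So fruit_count = 12*mulch_depth - 193.
Solve 12*mulch_depth - 193 = -133: mulch_depth = (-133 + 193) / 12 = 5.

mulch_depth = 5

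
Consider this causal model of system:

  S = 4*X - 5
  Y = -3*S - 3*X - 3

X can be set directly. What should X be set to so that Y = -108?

Substituting into the Y equation gives Y = -15*X + 12.
Solve -15*X + 12 = -108: X = (-108 - 12) / -15 = 8.

X = 8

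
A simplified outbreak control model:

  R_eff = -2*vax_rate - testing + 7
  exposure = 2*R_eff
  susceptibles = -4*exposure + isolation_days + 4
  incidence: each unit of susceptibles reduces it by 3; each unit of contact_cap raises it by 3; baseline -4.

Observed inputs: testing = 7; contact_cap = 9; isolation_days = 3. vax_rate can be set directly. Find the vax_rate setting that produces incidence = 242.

vax_rate = -5

Substituting into the R_eff equation gives R_eff = -2*vax_rate.
Substituting into the exposure equation gives exposure = -4*vax_rate.
Substituting into the susceptibles equation gives susceptibles = 16*vax_rate + 7.
This gives incidence = -48*vax_rate + 2.
Solve -48*vax_rate + 2 = 242: vax_rate = (242 - 2) / -48 = -5.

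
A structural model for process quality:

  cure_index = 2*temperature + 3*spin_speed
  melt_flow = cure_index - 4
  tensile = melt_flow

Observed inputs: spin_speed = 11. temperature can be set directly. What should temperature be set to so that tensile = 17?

Substituting into the cure_index equation gives cure_index = 2*temperature + 33.
This gives melt_flow = 2*temperature + 29.
Substituting into the tensile equation gives tensile = 2*temperature + 29.
Solve 2*temperature + 29 = 17: temperature = (17 - 29) / 2 = -6.

temperature = -6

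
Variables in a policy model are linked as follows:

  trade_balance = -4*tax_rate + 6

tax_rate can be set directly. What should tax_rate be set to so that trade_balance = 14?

tax_rate = -2

Solve -4*tax_rate + 6 = 14: tax_rate = (14 - 6) / -4 = -2.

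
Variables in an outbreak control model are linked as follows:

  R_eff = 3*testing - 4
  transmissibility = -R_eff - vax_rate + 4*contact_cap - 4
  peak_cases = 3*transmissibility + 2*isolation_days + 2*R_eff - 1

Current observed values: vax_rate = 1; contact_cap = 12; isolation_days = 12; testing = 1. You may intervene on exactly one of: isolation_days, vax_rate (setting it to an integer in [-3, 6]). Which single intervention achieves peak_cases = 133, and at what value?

Intervening on isolation_days: with other inputs at their observed values, peak_cases = 2*isolation_days + 129. Solving for 133 gives isolation_days = 2, within [-3, 6].
Intervening on vax_rate: peak_cases = -3*vax_rate + 156. Reaching 133 requires vax_rate = 23/3, not an integer.

set isolation_days = 2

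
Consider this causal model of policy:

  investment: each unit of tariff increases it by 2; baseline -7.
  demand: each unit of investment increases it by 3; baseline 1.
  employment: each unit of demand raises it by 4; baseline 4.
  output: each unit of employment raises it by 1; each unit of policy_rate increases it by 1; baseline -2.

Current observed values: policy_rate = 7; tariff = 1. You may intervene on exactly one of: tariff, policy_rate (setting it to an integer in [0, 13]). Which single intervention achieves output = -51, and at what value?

set policy_rate = 3

Intervening on tariff: output = 24*tariff - 71. Reaching -51 requires tariff = 5/6, not an integer.
Intervening on policy_rate: with other inputs at their observed values, output = policy_rate - 54. Solving for -51 gives policy_rate = 3, within [0, 13].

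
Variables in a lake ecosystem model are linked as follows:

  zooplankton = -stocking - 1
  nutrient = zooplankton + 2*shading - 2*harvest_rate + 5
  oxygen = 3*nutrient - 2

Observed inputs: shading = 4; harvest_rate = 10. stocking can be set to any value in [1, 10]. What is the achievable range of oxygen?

-56 to -29

Substituting into the nutrient equation gives nutrient = -stocking - 8.
oxygen becomes -3*stocking - 26.
Linear in stocking, so extremes are at the endpoints: stocking = 1 gives oxygen = -29; stocking = 10 gives oxygen = -56.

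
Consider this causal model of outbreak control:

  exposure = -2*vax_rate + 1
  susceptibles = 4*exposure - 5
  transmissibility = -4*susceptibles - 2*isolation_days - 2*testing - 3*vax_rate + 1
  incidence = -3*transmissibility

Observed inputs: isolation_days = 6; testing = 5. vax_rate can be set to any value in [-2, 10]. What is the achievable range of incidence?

-819 to 225

Substituting into the susceptibles equation gives susceptibles = -8*vax_rate - 1.
This gives transmissibility = 29*vax_rate - 17.
Substituting into the incidence equation gives incidence = -87*vax_rate + 51.
Linear in vax_rate, so extremes are at the endpoints: vax_rate = -2 gives incidence = 225; vax_rate = 10 gives incidence = -819.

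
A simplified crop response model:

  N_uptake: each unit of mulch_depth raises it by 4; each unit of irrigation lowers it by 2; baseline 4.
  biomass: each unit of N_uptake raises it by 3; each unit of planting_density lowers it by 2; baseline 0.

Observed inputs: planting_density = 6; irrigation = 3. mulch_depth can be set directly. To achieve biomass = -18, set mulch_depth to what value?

mulch_depth = 0

Substituting into the N_uptake equation gives N_uptake = 4*mulch_depth - 2.
So biomass = 12*mulch_depth - 18.
Solve 12*mulch_depth - 18 = -18: mulch_depth = (-18 + 18) / 12 = 0.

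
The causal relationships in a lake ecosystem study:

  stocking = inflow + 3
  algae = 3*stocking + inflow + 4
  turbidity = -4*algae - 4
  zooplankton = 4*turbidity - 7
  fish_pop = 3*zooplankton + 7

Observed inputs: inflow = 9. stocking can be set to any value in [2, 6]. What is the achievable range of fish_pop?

Intervening on stocking fixes its value directly, overriding its dependence on inflow.
Substituting into the algae equation gives algae = 3*stocking + 13.
Substituting into the turbidity equation gives turbidity = -12*stocking - 56.
So zooplankton = -48*stocking - 231.
This gives fish_pop = -144*stocking - 686.
Linear in stocking, so extremes are at the endpoints: stocking = 2 gives fish_pop = -974; stocking = 6 gives fish_pop = -1550.

-1550 to -974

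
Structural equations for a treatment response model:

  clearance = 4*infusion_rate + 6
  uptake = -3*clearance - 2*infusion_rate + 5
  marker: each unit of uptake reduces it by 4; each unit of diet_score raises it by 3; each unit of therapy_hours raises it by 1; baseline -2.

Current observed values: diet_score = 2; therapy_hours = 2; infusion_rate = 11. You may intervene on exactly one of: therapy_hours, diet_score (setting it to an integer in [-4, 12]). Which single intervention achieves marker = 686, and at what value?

set diet_score = 6

Intervening on therapy_hours: marker = therapy_hours + 672. Reaching 686 requires therapy_hours = 14, outside [-4, 12].
Intervening on diet_score: with other inputs at their observed values, marker = 3*diet_score + 668. Solving for 686 gives diet_score = 6, within [-4, 12].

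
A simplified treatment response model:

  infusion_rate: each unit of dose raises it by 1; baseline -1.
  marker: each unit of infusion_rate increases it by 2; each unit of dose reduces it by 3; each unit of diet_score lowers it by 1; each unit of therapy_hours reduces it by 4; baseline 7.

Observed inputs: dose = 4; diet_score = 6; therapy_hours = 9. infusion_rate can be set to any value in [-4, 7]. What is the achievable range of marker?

Intervening on infusion_rate fixes its value directly, overriding its dependence on dose.
Substituting into the marker equation gives marker = 2*infusion_rate - 47.
Linear in infusion_rate, so extremes are at the endpoints: infusion_rate = -4 gives marker = -55; infusion_rate = 7 gives marker = -33.

-55 to -33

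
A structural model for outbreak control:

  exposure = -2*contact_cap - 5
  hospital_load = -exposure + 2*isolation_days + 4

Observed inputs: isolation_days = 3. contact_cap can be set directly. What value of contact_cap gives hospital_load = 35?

contact_cap = 10

Substituting into the hospital_load equation gives hospital_load = 2*contact_cap + 15.
Solve 2*contact_cap + 15 = 35: contact_cap = (35 - 15) / 2 = 10.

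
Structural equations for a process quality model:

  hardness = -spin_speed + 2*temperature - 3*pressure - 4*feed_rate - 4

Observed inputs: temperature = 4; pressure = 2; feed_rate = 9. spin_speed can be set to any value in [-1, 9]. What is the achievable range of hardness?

-47 to -37

Substituting into the hardness equation gives hardness = -spin_speed - 38.
Linear in spin_speed, so extremes are at the endpoints: spin_speed = -1 gives hardness = -37; spin_speed = 9 gives hardness = -47.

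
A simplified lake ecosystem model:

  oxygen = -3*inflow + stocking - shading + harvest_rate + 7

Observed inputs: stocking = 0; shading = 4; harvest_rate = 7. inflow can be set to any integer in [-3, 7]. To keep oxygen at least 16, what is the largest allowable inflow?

inflow = -2

Substituting into the oxygen equation gives oxygen = -3*inflow + 10.
Require -3*inflow + 10 ≥ 16, so inflow ≤ -2.
The largest integer in [-3, 7] satisfying this is -2.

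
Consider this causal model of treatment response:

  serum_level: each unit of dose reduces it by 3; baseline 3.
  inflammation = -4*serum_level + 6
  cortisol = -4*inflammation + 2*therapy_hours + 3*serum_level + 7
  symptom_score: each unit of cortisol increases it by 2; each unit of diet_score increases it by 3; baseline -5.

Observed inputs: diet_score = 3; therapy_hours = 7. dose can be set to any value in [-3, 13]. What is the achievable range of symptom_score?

Substituting into the inflammation equation gives inflammation = 12*dose - 6.
Substituting into the cortisol equation gives cortisol = -57*dose + 54.
So symptom_score = -114*dose + 112.
Linear in dose, so extremes are at the endpoints: dose = -3 gives symptom_score = 454; dose = 13 gives symptom_score = -1370.

-1370 to 454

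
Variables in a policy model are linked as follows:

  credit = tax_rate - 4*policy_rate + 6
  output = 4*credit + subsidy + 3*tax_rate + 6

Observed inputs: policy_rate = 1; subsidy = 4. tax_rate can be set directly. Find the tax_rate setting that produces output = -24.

Substituting into the credit equation gives credit = tax_rate + 2.
So output = 7*tax_rate + 18.
Solve 7*tax_rate + 18 = -24: tax_rate = (-24 - 18) / 7 = -6.

tax_rate = -6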